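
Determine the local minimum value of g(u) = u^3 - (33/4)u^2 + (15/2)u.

g'(u) = 3u^2 - (33/2)u + 15/2 = 0 at u = 1/2, 5.
Since g''(u) = 6u - 33/2, we get g''(1/2) = -27/2 < 0 ⇒ local maximum; g''(5) = 27/2 > 0 ⇒ local minimum.
The local minimum is g(5) = -175/4.

-175/4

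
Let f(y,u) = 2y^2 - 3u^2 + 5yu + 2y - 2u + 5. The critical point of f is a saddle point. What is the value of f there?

261/49

∂f/∂y = 4y + 5u + 2 = 0 and ∂f/∂u = 5y - 6u - 2 = 0, so (y, u) = (-2/49, -18/49).
The Hessian has f_{yy} = 4, f_{uu} = -6, f_{yu} = 5, giving D = -49 < 0, so the point is a saddle point.
f(-2/49, -18/49) = 261/49.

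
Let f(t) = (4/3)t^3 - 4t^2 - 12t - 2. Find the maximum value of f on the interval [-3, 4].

Differentiating, f'(t) = 4t^2 - 8t - 12; which vanishes at t = -1 and t = 3.
Evaluating at the critical points and endpoints: f(-3) = -38, f(-1) = 14/3, f(3) = -38, f(4) = -86/3.
The maximum over the interval is 14/3, attained at t = -1.

14/3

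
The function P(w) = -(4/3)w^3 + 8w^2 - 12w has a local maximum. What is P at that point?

P'(w) = -4w^2 + 16w - 12. Setting P'(w) = 0 gives w ∈ {1, 3}.
Second-derivative test with P''(w) = -8w + 16: P''(1) = 8 > 0 ⇒ local minimum; P''(3) = -8 < 0 ⇒ local maximum.
Thus P has its local maximum at w = 3, with value 0.

0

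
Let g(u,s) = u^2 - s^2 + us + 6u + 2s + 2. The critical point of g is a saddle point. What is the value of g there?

∂g/∂u = 2u + s + 6 = 0 and ∂g/∂s = u - 2s + 2 = 0, so (u, s) = (-14/5, -2/5).
The Hessian has g_{uu} = 2, g_{ss} = -2, g_{us} = 1, giving D = -5 < 0, so the point is a saddle point.
g(-14/5, -2/5) = -34/5.

-34/5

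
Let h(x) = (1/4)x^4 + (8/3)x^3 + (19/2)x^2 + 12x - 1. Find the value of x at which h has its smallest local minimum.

-1

h'(x) = x^3 + 8x^2 + 19x + 12. Setting h'(x) = 0 gives x ∈ {-4, -3, -1}.
Second-derivative test with h''(x) = 3x^2 + 16x + 19: h''(-4) = 3 > 0 ⇒ local minimum; h''(-3) = -2 < 0 ⇒ local maximum; h''(-1) = 6 > 0 ⇒ local minimum.
Thus h has its smallest local minimum at x = -1, with value -71/12.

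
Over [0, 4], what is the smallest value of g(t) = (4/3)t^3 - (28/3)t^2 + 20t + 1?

1

The derivative is 4t^2 - (56/3)t + 20, which vanishes at t = 5/3 and t = 3.
Candidates: g(0) = 1, g(5/3) = 1181/81, g(3) = 13, g(4) = 17.
The minimum over the interval is 1, attained at t = 0.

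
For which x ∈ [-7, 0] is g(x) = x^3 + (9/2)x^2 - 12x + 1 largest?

-4

Differentiating, g'(x) = 3x^2 + 9x - 12; whose only zero in [-7, 0] is x = -4.
Compare values at every candidate in [-7, 0]: g(-7) = -75/2, g(-4) = 57, g(0) = 1.
So the maximum is g(-4) = 57.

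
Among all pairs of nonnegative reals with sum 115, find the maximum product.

13225/4

With x + y = 115, the product is P(x) = x(115 − x).
P'(x) = 115 − 2x = 0 gives x = 115/2; P'' = −2 < 0, so this is the maximum.
P = 115/2·115/2 = 13225/4.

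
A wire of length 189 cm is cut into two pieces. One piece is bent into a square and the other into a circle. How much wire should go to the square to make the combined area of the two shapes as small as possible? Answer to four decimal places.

Let x be the length used for the square. Square side x/4; circle radius (189−x)/(2π).
A(x) = (x/4)² + π·((189−x)/(2π))² = x²/16 + (189−x)²/(4π) for 0 ≤ x ≤ 189. A'(x) = x/8 − (189−x)/(2π) = 0 gives x = 4·189/(π+4) ≈ 105.8587.
A'' = 1/8 + 1/(2π) > 0, so this gives the minimum combined area; x ≈ 105.8587 cm to the square.

105.8587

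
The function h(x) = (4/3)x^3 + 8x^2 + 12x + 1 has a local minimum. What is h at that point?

h'(x) = 4x^2 + 16x + 12 = 0 at x = -3, -1.
Second-derivative test with h''(x) = 8x + 16: h''(-3) = -8 < 0 ⇒ local maximum; h''(-1) = 8 > 0 ⇒ local minimum.
Thus h has its local minimum at x = -1, with value -13/3.

-13/3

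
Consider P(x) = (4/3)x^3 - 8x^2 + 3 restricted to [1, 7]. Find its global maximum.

The derivative is 4x^2 - 16x, whose only zero in [1, 7] is x = 4.
Evaluating at the critical points and endpoints: P(1) = -11/3, P(4) = -119/3, P(7) = 205/3.
Hence the absolute maximum is 205/3 at x = 7.

205/3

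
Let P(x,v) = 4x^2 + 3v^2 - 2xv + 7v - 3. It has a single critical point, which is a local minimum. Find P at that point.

∂P/∂x = 8x - 2v = 0 and ∂P/∂v = -2x + 6v + 7 = 0, so (x, v) = (-7/22, -14/11).
The Hessian has P_{xx} = 8, P_{vv} = 6, P_{xv} = -2, giving D = 44 > 0 with P_{xx} > 0, so the point is a local minimum.
P(-7/22, -14/11) = -82/11.

-82/11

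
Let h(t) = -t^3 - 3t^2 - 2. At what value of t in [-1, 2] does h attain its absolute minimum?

The derivative is -3t^2 - 6t, whose only zero in [-1, 2] is t = 0.
Compare values at every candidate in [-1, 2]: h(-1) = -4, h(0) = -2, h(2) = -22.
So the minimum is h(2) = -22.

2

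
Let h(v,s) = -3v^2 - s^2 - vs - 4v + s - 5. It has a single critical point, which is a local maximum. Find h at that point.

∂h/∂v = -6v - s - 4 = 0 and ∂h/∂s = -v - 2s + 1 = 0, so (v, s) = (-9/11, 10/11).
The Hessian has h_{vv} = -6, h_{ss} = -2, h_{vs} = -1, giving D = 11 > 0 with h_{vv} < 0, so the point is a local maximum.
h(-9/11, 10/11) = -32/11.

-32/11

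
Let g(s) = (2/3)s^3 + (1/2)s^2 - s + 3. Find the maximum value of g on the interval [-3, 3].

45/2

g'(s) = 2s^2 + s - 1, which vanishes at s = -1 and s = 1/2.
Compare values at every candidate in [-3, 3]: g(-3) = -15/2,  g(-1) = 23/6,  g(1/2) = 65/24,  g(3) = 45/2.
The maximum over the interval is 45/2, attained at s = 3.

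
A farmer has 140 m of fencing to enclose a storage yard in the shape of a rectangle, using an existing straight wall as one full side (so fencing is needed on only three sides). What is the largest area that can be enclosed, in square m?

2450

Let the sides perpendicular to the wall have length x and the parallel side y, so 2x + y = 140 and the area is A = xy = x(140 − 2x).
A'(x) = 140 − 4x = 0 gives x = 35, and A''(x) = −4 < 0 confirms a maximum.
Then y = 140 − 2·35 = 70 and A = 2450.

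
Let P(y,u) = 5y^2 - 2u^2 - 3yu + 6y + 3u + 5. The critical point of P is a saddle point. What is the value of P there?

272/49

∂P/∂y = 10y - 3u + 6 = 0 and ∂P/∂u = -3y - 4u + 3 = 0, so (y, u) = (-15/49, 48/49).
The Hessian has P_{yy} = 10, P_{uu} = -4, P_{yu} = -3, giving D = -49 < 0, so the point is a saddle point.
P(-15/49, 48/49) = 272/49.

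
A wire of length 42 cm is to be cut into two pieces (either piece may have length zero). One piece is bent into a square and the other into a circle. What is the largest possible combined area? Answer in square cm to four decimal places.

140.3747

Let x be the length used for the square. Square side x/4; circle radius (42−x)/(2π).
A(x) = (x/4)² + π·((42−x)/(2π))² = x²/16 + (42−x)²/(4π) for 0 ≤ x ≤ 42. A'(x) = x/8 − (42−x)/(2π) = 0 gives x = 4·42/(π+4) ≈ 23.5242.
A'' > 0, so the interior critical point is a minimum; the maximum is at an endpoint. A(0) = 140.3747 and A(42) = 110.2500, so the largest area is 140.3747.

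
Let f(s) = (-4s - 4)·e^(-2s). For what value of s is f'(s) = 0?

f'(s) = (-4)·e^(-2s) + (-4s - 4)·(-2)·e^(-2s) = (8s + 4)·e^(-2s). Since e^(-2s) > 0, the only critical point is s = -1/2.
f''(-1/2) has the same sign as 8 > 0, so this is a local minimum.
f(-1/2) = (-2)·e^(1) ≈ -5.4366.

-1/2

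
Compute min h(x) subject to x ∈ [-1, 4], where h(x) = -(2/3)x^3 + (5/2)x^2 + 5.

h'(x) = -2x^2 + 5x, which vanishes at x = 0 and x = 5/2.
Candidates: h(-1) = 49/6, h(0) = 5, h(5/2) = 245/24, h(4) = 7/3.
The minimum over the interval is 7/3, attained at x = 4.

7/3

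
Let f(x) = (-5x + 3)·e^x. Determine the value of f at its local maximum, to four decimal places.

Differentiating with the product rule gives f'(x) = (-5x - 2)·e^x. Since e^x > 0, the only critical point is x = -2/5.
f''(-2/5) has the same sign as -5 < 0, so this is a local maximum.
f(-2/5) = (5)·e^(-2/5) ≈ 3.3516.

3.3516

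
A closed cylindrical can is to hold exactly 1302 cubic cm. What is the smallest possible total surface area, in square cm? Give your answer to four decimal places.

660.0678

With radius r and height h, πr²h = 1302 so h = 1302/(πr²), and S(r) = 2πr² + 2πrh = 2πr² + 2·1302/r.
S'(r) = 4πr − 2·1302/r² = 0 ⇒ r³ = 1302/(2π), so r ≈ 5.9176 and h = 2r ≈ 11.8351.
S''(r) = 4π + 4·1302/r³ > 0, so this is the minimum; S ≈ 660.0678.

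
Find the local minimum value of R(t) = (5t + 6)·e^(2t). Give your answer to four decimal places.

R'(t) = 5·e^(2t) + (5t + 6)·2·e^(2t) = (10t + 17)·e^(2t). Since e^(2t) > 0, the only critical point is t = -17/10.
R''(-17/10) has the same sign as 10 > 0, so this is a local minimum.
R(-17/10) = (-5/2)·e^(-17/5) ≈ -0.0834.

-0.0834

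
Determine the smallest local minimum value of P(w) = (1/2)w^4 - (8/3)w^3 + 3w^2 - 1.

P'(w) = 2w^3 - 8w^2 + 6w = 0 at w = 0, 1, 3.
Second-derivative test with P''(w) = 6w^2 - 16w + 6: P''(0) = 6 > 0 ⇒ local minimum; P''(1) = -4 < 0 ⇒ local maximum; P''(3) = 12 > 0 ⇒ local minimum.
Thus P has its smallest local minimum at w = 3, with value -11/2.

-11/2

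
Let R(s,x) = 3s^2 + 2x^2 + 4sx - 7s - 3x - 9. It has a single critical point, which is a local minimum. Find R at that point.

∂R/∂s = 6s + 4x - 7 = 0 and ∂R/∂x = 4s + 4x - 3 = 0, so (s, x) = (2, -5/4).
The Hessian has R_{ss} = 6, R_{xx} = 4, R_{sx} = 4, giving D = 8 > 0 with R_{ss} > 0, so the point is a local minimum.
R(2, -5/4) = -113/8.

-113/8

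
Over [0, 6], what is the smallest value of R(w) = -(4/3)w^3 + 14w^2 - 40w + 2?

The derivative is -4w^2 + 28w - 40, which vanishes at w = 2 and w = 5.
Compare values at every candidate in [0, 6]: R(0) = 2,  R(2) = -98/3,  R(5) = -44/3,  R(6) = -22.
Hence the absolute minimum is -98/3 at w = 2.

-98/3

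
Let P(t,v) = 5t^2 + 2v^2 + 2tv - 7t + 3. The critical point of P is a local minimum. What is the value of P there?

5/18

∂P/∂t = 10t + 2v - 7 = 0 and ∂P/∂v = 2t + 4v = 0, so (t, v) = (7/9, -7/18).
The Hessian has P_{tt} = 10, P_{vv} = 4, P_{tv} = 2, giving D = 36 > 0 with P_{tt} > 0, so the point is a local minimum.
P(7/9, -7/18) = 5/18.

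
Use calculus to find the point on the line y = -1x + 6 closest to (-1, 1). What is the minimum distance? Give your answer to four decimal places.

4.2426

Minimize D(x)^2 = (x + 1)^2 + (-x + 5)^2.
d/dx[D^2] = 2(x + 1) + 2·(-1)·(-x + 5) = 0 ⇒ x = 2.
Then y = 4 and the distance is √(18) ≈ 4.2426.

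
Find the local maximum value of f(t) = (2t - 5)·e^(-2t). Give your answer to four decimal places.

0.0025

f'(t) = 2·e^(-2t) + (2t - 5)·(-2)·e^(-2t) = (-4t + 12)·e^(-2t). Since e^(-2t) > 0, the only critical point is t = 3.
f''(3) has the same sign as -4 < 0, so this is a local maximum.
f(3) = (1)·e^(-6) ≈ 0.0025.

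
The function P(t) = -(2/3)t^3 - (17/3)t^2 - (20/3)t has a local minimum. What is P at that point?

P'(t) = -2t^2 - (34/3)t - 20/3 = 0 at t = -5, -2/3.
Second-derivative test with P''(t) = -4t - 34/3: P''(-5) = 26/3 > 0 ⇒ local minimum; P''(-2/3) = -26/3 < 0 ⇒ local maximum.
So the local minimum value is P(-5) = -25.

-25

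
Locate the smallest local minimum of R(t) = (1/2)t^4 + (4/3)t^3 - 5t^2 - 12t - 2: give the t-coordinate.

Critical points: R'(t) = 2t^3 + 4t^2 - 10t - 12 vanishes at t = -3, -1, 2.
Second-derivative test with R''(t) = 6t^2 + 8t - 10: R''(-3) = 20 > 0 ⇒ local minimum; R''(-1) = -12 < 0 ⇒ local maximum; R''(2) = 30 > 0 ⇒ local minimum.
The smallest local minimum is R(2) = -82/3.

2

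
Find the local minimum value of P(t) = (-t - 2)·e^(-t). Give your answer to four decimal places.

-2.7183

By the product rule, P'(t) = (t + 1)·e^(-t). Since e^(-t) > 0, the only critical point is t = -1.
P''(-1) has the same sign as 1 > 0, so this is a local minimum.
P(-1) = (-1)·e^(1) ≈ -2.7183.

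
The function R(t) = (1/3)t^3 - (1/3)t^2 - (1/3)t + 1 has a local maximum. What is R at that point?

Critical points: R'(t) = t^2 - (2/3)t - 1/3 vanishes at t = -1/3, 1.
R''(t) = 2t - 2/3. R''(-1/3) = -4/3 < 0 ⇒ local maximum; R''(1) = 4/3 > 0 ⇒ local minimum.
So the local maximum value is R(-1/3) = 86/81.

86/81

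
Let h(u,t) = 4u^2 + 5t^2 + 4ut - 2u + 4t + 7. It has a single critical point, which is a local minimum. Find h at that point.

83/16

∂h/∂u = 8u + 4t - 2 = 0 and ∂h/∂t = 4u + 10t + 4 = 0, so (u, t) = (9/16, -5/8).
The Hessian has h_{uu} = 8, h_{tt} = 10, h_{ut} = 4, giving D = 64 > 0 with h_{uu} > 0, so the point is a local minimum.
h(9/16, -5/8) = 83/16.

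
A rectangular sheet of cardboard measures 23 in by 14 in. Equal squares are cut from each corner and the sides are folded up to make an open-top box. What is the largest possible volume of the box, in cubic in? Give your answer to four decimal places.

With cut size x, the volume is V(x) = x(23 − 2x)(14 − 2x) for 0 < x < 7.
V'(x) = 12x^2 − 148x + 322. Setting V'(x) = 0 gives x ≈ 2.8209 (the root in (0, 7)).
V''(x) = 24x − 148 is negative there, so this is the maximum; V ≈ 409.2655.

409.2655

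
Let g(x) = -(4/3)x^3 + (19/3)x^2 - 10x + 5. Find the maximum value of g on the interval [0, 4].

5

g'(x) = -4x^2 + (38/3)x - 10, which vanishes at x = 3/2 and x = 5/3.
Candidates: g(0) = 5,  g(3/2) = -1/4,  g(5/3) = -20/81,  g(4) = -19.
So the maximum is g(0) = 5.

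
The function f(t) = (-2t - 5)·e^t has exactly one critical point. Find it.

f'(t) = (-2)·e^t + (-2t - 5)·1·e^t = (-2t - 7)·e^t. Since e^t > 0, the only critical point is t = -7/2.
f''(-7/2) has the same sign as -2 < 0, so this is a local maximum.
f(-7/2) = (2)·e^(-7/2) ≈ 0.0604.

-7/2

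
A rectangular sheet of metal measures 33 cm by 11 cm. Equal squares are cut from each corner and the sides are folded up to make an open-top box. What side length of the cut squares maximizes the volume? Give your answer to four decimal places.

With cut size x, the volume is V(x) = x(33 − 2x)(11 − 2x) for 0 < x < 5.5.
V'(x) = 12x^2 − 176x + 363. Setting V'(x) = 0 gives x ≈ 2.4828 (the root in (0, 5.5)).
V''(x) = 24x − 176 is negative there, so this is the maximum; V ≈ 420.0172.

2.4828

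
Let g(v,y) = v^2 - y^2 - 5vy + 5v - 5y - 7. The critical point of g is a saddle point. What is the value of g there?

-328/29

∂g/∂v = 2v - 5y + 5 = 0 and ∂g/∂y = -5v - 2y - 5 = 0, so (v, y) = (-35/29, 15/29).
The Hessian has g_{vv} = 2, g_{yy} = -2, g_{vy} = -5, giving D = -29 < 0, so the point is a saddle point.
g(-35/29, 15/29) = -328/29.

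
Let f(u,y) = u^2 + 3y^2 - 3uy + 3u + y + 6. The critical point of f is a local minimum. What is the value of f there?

∂f/∂u = 2u - 3y + 3 = 0 and ∂f/∂y = -3u + 6y + 1 = 0, so (u, y) = (-7, -11/3).
The Hessian has f_{uu} = 2, f_{yy} = 6, f_{uy} = -3, giving D = 3 > 0 with f_{uu} > 0, so the point is a local minimum.
f(-7, -11/3) = -19/3.

-19/3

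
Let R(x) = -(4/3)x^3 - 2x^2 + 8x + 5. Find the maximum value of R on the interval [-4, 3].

79/3

R'(x) = -4x^2 - 4x + 8, which vanishes at x = -2 and x = 1.
Evaluating at the critical points and endpoints: R(-4) = 79/3, R(-2) = -25/3, R(1) = 29/3, R(3) = -25.
Hence the absolute maximum is 79/3 at x = -4.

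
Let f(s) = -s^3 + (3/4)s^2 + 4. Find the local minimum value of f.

4

f'(s) = -3s^2 + (3/2)s. Setting f'(s) = 0 gives s ∈ {0, 1/2}.
Since f''(s) = -6s + 3/2, we get f''(0) = 3/2 > 0 ⇒ local minimum; f''(1/2) = -3/2 < 0 ⇒ local maximum.
The local minimum is f(0) = 4.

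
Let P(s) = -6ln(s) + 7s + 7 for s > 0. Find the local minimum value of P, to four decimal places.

13.9249

P'(s) = -6/s + 7 = 0 gives s = 6/7.
P''(s) = 6/s², which is positive for s > 0, so this is a local minimum.
P(6/7) = -6·ln(6/7) + 6 + 7 ≈ 13.9249.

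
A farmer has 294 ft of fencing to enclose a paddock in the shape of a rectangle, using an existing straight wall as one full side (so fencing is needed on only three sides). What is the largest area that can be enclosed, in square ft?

Let the sides perpendicular to the wall have length x and the parallel side y, so 2x + y = 294 and the area is A = xy = x(294 − 2x).
A'(x) = 294 − 4x = 0 gives x = 147/2, and A''(x) = −4 < 0 confirms a maximum.
Then y = 294 − 2·147/2 = 147 and A = 21609/2.

21609/2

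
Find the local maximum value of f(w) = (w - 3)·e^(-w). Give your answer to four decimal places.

Differentiating with the product rule gives f'(w) = (-w + 4)·e^(-w). Since e^(-w) > 0, the only critical point is w = 4.
f''(4) has the same sign as -1 < 0, so this is a local maximum.
f(4) = (1)·e^(-4) ≈ 0.0183.

0.0183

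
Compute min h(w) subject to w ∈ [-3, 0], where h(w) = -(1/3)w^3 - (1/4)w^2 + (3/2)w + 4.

h'(w) = -w^2 - (1/2)w + 3/2, whose only zero in [-3, 0] is w = -3/2.
Compare values at every candidate in [-3, 0]: h(-3) = 25/4; h(-3/2) = 37/16; h(0) = 4.
So the minimum is h(-3/2) = 37/16.

37/16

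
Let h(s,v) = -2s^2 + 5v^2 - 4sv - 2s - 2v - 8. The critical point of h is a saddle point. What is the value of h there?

∂h/∂s = -4s - 4v - 2 = 0 and ∂h/∂v = -4s + 10v - 2 = 0, so (s, v) = (-1/2, 0).
The Hessian has h_{ss} = -4, h_{vv} = 10, h_{sv} = -4, giving D = -56 < 0, so the point is a saddle point.
h(-1/2, 0) = -15/2.

-15/2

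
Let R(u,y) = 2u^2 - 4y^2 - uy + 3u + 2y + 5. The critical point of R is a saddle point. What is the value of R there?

13/3

∂R/∂u = 4u - y + 3 = 0 and ∂R/∂y = -u - 8y + 2 = 0, so (u, y) = (-2/3, 1/3).
The Hessian has R_{uu} = 4, R_{yy} = -8, R_{uy} = -1, giving D = -33 < 0, so the point is a saddle point.
R(-2/3, 1/3) = 13/3.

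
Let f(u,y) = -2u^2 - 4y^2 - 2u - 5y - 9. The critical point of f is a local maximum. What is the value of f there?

-111/16

∂f/∂u = -4u - 2 = 0 and ∂f/∂y = -8y - 5 = 0, so (u, y) = (-1/2, -5/8).
The Hessian has f_{uu} = -4, f_{yy} = -8, f_{uy} = 0, giving D = 32 > 0 with f_{uu} < 0, so the point is a local maximum.
f(-1/2, -5/8) = -111/16.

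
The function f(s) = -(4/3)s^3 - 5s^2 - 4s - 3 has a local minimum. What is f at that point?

-13/3

Critical points: f'(s) = -4s^2 - 10s - 4 vanishes at s = -2, -1/2.
Second-derivative test with f''(s) = -8s - 10: f''(-2) = 6 > 0 ⇒ local minimum; f''(-1/2) = -6 < 0 ⇒ local maximum.
The local minimum is f(-2) = -13/3.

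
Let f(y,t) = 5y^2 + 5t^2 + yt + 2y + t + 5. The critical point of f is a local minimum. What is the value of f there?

∂f/∂y = 10y + t + 2 = 0 and ∂f/∂t = y + 10t + 1 = 0, so (y, t) = (-19/99, -8/99).
The Hessian has f_{yy} = 10, f_{tt} = 10, f_{yt} = 1, giving D = 99 > 0 with f_{yy} > 0, so the point is a local minimum.
f(-19/99, -8/99) = 472/99.

472/99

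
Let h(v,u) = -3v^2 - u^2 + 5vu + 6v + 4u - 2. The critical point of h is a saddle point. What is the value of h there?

-230/13

∂h/∂v = -6v + 5u + 6 = 0 and ∂h/∂u = 5v - 2u + 4 = 0, so (v, u) = (-32/13, -54/13).
The Hessian has h_{vv} = -6, h_{uu} = -2, h_{vu} = 5, giving D = -13 < 0, so the point is a saddle point.
h(-32/13, -54/13) = -230/13.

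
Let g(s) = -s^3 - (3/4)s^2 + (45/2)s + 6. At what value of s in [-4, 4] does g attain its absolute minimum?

The derivative is -3s^2 - (3/2)s + 45/2, which vanishes at s = -3 and s = 5/2.
Compare values at every candidate in [-4, 4]: g(-4) = -32; g(-3) = -165/4; g(5/2) = 671/16; g(4) = 20.
The minimum over the interval is -165/4, attained at s = -3.

-3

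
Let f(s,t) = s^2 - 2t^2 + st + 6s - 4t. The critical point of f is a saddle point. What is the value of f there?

∂f/∂s = 2s + t + 6 = 0 and ∂f/∂t = s - 4t - 4 = 0, so (s, t) = (-20/9, -14/9).
The Hessian has f_{ss} = 2, f_{tt} = -4, f_{st} = 1, giving D = -9 < 0, so the point is a saddle point.
f(-20/9, -14/9) = -32/9.

-32/9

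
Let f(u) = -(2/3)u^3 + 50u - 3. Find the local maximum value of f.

f'(u) = -2u^2 + 50. Setting f'(u) = 0 gives u ∈ {-5, 5}.
f''(u) = -4u. f''(-5) = 20 > 0 ⇒ local minimum; f''(5) = -20 < 0 ⇒ local maximum.
So the local maximum value is f(5) = 491/3.

491/3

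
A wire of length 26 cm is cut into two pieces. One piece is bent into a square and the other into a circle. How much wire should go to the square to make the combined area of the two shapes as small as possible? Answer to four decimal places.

Let x be the length used for the square. Square side x/4; circle radius (26−x)/(2π).
A(x) = (x/4)² + π·((26−x)/(2π))² = x²/16 + (26−x)²/(4π) for 0 ≤ x ≤ 26. A'(x) = x/8 − (26−x)/(2π) = 0 gives x = 4·26/(π+4) ≈ 14.5626.
A'' = 1/8 + 1/(2π) > 0, so this gives the minimum combined area; x ≈ 14.5626 cm to the square.

14.5626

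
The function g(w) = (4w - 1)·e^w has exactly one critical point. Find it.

-3/4

Differentiating with the product rule gives g'(w) = (4w + 3)·e^w. Since e^w > 0, the only critical point is w = -3/4.
g''(-3/4) has the same sign as 4 > 0, so this is a local minimum.
g(-3/4) = (-4)·e^(-3/4) ≈ -1.8895.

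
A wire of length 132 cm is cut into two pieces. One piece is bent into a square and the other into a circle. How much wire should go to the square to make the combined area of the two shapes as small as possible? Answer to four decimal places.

73.9331

Let x be the length used for the square. Square side x/4; circle radius (132−x)/(2π).
A(x) = (x/4)² + π·((132−x)/(2π))² = x²/16 + (132−x)²/(4π) for 0 ≤ x ≤ 132. A'(x) = x/8 − (132−x)/(2π) = 0 gives x = 4·132/(π+4) ≈ 73.9331.
A'' = 1/8 + 1/(2π) > 0, so this gives the minimum combined area; x ≈ 73.9331 cm to the square.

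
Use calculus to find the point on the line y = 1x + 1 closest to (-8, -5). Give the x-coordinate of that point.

-7

Minimize D(x)^2 = (x + 8)^2 + (x + 6)^2.
d/dx[D^2] = 2(x + 8) + 2·1·(x + 6) = 0 ⇒ x = -7.
Then y = -6 and the distance is √(2) ≈ 1.4142.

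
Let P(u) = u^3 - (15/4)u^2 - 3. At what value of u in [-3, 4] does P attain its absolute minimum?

-3

Differentiating, P'(u) = 3u^2 - (15/2)u; which vanishes at u = 0 and u = 5/2.
Compare values at every candidate in [-3, 4]: P(-3) = -255/4, P(0) = -3, P(5/2) = -173/16, P(4) = 1.
Hence the absolute minimum is -255/4 at u = -3.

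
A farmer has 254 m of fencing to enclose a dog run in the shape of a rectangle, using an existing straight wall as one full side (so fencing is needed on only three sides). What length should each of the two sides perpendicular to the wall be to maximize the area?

Let the sides perpendicular to the wall have length x and the parallel side y, so 2x + y = 254 and the area is A = xy = x(254 − 2x).
A'(x) = 254 − 4x = 0 gives x = 127/2, and A''(x) = −4 < 0 confirms a maximum.
Then y = 254 − 2·127/2 = 127 and A = 16129/2.

127/2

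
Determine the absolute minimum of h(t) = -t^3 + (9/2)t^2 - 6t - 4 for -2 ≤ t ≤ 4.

h'(t) = -3t^2 + 9t - 6, which vanishes at t = 1 and t = 2.
Compare values at every candidate in [-2, 4]: h(-2) = 34; h(1) = -13/2; h(2) = -6; h(4) = -20.
Hence the absolute minimum is -20 at t = 4.

-20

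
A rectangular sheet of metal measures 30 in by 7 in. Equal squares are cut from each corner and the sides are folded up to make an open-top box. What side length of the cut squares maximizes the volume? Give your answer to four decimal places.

With cut size x, the volume is V(x) = x(30 − 2x)(7 − 2x) for 0 < x < 3.5.
V'(x) = 12x^2 − 148x + 210. Setting V'(x) = 0 gives x ≈ 1.6359 (the root in (0, 3.5)).
V''(x) = 24x − 148 is negative there, so this is the maximum; V ≈ 163.0143.

1.6359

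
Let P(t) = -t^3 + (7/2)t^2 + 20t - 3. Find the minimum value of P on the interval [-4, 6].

P'(t) = -3t^2 + 7t + 20, which vanishes at t = -5/3 and t = 4.
Evaluating at the critical points and endpoints: P(-4) = 37,  P(-5/3) = -1187/54,  P(4) = 69,  P(6) = 27.
The minimum over the interval is -1187/54, attained at t = -5/3.

-1187/54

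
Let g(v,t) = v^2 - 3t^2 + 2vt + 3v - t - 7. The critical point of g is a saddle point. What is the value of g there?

∂g/∂v = 2v + 2t + 3 = 0 and ∂g/∂t = 2v - 6t - 1 = 0, so (v, t) = (-1, -1/2).
The Hessian has g_{vv} = 2, g_{tt} = -6, g_{vt} = 2, giving D = -16 < 0, so the point is a saddle point.
g(-1, -1/2) = -33/4.

-33/4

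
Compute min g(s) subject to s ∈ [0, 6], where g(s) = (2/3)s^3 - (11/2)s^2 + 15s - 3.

g'(s) = 2s^2 - 11s + 15, which vanishes at s = 5/2 and s = 3.
Compare values at every candidate in [0, 6]: g(0) = -3,  g(5/2) = 253/24,  g(3) = 21/2,  g(6) = 33.
Hence the absolute minimum is -3 at s = 0.

-3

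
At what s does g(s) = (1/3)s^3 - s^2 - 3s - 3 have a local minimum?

3

g'(s) = s^2 - 2s - 3 = 0 at s = -1, 3.
g''(s) = 2s - 2. g''(-1) = -4 < 0 ⇒ local maximum; g''(3) = 4 > 0 ⇒ local minimum.
The local minimum is g(3) = -12.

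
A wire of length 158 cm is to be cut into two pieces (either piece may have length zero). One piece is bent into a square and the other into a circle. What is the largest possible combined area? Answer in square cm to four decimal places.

1986.5720

Let x be the length used for the square. Square side x/4; circle radius (158−x)/(2π).
A(x) = (x/4)² + π·((158−x)/(2π))² = x²/16 + (158−x)²/(4π) for 0 ≤ x ≤ 158. A'(x) = x/8 − (158−x)/(2π) = 0 gives x = 4·158/(π+4) ≈ 88.4957.
A'' > 0, so the interior critical point is a minimum; the maximum is at an endpoint. A(0) = 1986.5720 and A(158) = 1560.2500, so the largest area is 1986.5720.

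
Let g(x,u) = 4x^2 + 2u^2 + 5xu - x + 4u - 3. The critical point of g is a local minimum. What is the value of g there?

-107/7

∂g/∂x = 8x + 5u - 1 = 0 and ∂g/∂u = 5x + 4u + 4 = 0, so (x, u) = (24/7, -37/7).
The Hessian has g_{xx} = 8, g_{uu} = 4, g_{xu} = 5, giving D = 7 > 0 with g_{xx} > 0, so the point is a local minimum.
g(24/7, -37/7) = -107/7.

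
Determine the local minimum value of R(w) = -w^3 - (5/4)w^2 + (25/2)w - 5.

Critical points: R'(w) = -3w^2 - (5/2)w + 25/2 vanishes at w = -5/2, 5/3.
Since R''(w) = -6w - 5/2, we get R''(-5/2) = 25/2 > 0 ⇒ local minimum; R''(5/3) = -25/2 < 0 ⇒ local maximum.
The local minimum is R(-5/2) = -455/16.

-455/16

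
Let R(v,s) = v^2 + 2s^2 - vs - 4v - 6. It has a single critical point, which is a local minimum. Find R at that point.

∂R/∂v = 2v - s - 4 = 0 and ∂R/∂s = -v + 4s = 0, so (v, s) = (16/7, 4/7).
The Hessian has R_{vv} = 2, R_{ss} = 4, R_{vs} = -1, giving D = 7 > 0 with R_{vv} > 0, so the point is a local minimum.
R(16/7, 4/7) = -74/7.

-74/7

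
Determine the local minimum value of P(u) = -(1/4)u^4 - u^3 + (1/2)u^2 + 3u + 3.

P'(u) = -u^3 - 3u^2 + u + 3 = 0 at u = -3, -1, 1.
Second-derivative test with P''(u) = -3u^2 - 6u + 1: P''(-3) = -8 < 0 ⇒ local maximum; P''(-1) = 4 > 0 ⇒ local minimum; P''(1) = -8 < 0 ⇒ local maximum.
So the local minimum value is P(-1) = 5/4.

5/4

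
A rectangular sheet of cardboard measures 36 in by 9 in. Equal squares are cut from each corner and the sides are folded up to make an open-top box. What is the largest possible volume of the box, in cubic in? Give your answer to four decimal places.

With cut size x, the volume is V(x) = x(36 − 2x)(9 − 2x) for 0 < x < 4.5.
V'(x) = 12x^2 − 180x + 324. Setting V'(x) = 0 gives x ≈ 2.0917 (the root in (0, 4.5)).
V''(x) = 24x − 180 is negative there, so this is the maximum; V ≈ 320.5485.

320.5485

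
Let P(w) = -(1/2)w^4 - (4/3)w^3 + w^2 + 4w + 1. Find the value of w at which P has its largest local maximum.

P'(w) = -2w^3 - 4w^2 + 2w + 4. Setting P'(w) = 0 gives w ∈ {-2, -1, 1}.
Second-derivative test with P''(w) = -6w^2 - 8w + 2: P''(-2) = -6 < 0 ⇒ local maximum; P''(-1) = 4 > 0 ⇒ local minimum; P''(1) = -12 < 0 ⇒ local maximum.
Thus P has its largest local maximum at w = 1, with value 25/6.

1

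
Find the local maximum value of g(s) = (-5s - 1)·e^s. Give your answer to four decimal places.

1.5060

By the product rule, g'(s) = (-5s - 6)·e^s. Since e^s > 0, the only critical point is s = -6/5.
g''(-6/5) has the same sign as -5 < 0, so this is a local maximum.
g(-6/5) = (5)·e^(-6/5) ≈ 1.5060.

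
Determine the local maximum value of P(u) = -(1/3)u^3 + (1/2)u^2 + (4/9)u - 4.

-268/81

P'(u) = -u^2 + u + 4/9 = 0 at u = -1/3, 4/3.
Since P''(u) = -2u + 1, we get P''(-1/3) = 5/3 > 0 ⇒ local minimum; P''(4/3) = -5/3 < 0 ⇒ local maximum.
Thus P has its local maximum at u = 4/3, with value -268/81.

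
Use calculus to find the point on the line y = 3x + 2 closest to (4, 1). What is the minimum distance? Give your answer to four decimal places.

Minimize D(x)^2 = (x - 4)^2 + (3x + 1)^2.
d/dx[D^2] = 2(x - 4) + 2·3·(3x + 1) = 0 ⇒ x = 1/10.
Then y = 23/10 and the distance is √(169/10) ≈ 4.1110.

4.1110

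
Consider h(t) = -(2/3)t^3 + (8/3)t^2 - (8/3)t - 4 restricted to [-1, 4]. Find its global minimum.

-44/3

Differentiating, h'(t) = -2t^2 + (16/3)t - 8/3; which vanishes at t = 2/3 and t = 2.
Compare values at every candidate in [-1, 4]: h(-1) = 2, h(2/3) = -388/81, h(2) = -4, h(4) = -44/3.
Hence the absolute minimum is -44/3 at t = 4.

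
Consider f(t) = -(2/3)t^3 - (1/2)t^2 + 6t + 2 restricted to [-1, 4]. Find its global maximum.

61/8

Differentiating, f'(t) = -2t^2 - t + 6; whose only zero in [-1, 4] is t = 3/2.
Candidates: f(-1) = -23/6, f(3/2) = 61/8, f(4) = -74/3.
The maximum over the interval is 61/8, attained at t = 3/2.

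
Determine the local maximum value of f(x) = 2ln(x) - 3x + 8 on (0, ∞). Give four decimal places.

f'(x) = 2/x − 3 = 0 gives x = 2/3.
f''(x) = -2/x², which is negative for x > 0, so this is a local maximum.
f(2/3) = 2·ln(2/3) - 2 + 8 ≈ 5.1891.

5.1891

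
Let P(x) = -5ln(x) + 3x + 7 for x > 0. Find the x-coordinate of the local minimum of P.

P'(x) = -5/x + 3 = 0 gives x = 5/3.
P''(x) = 5/x², which is positive for x > 0, so this is a local minimum.
P(5/3) = -5·ln(5/3) + 5 + 7 ≈ 9.4459.

5/3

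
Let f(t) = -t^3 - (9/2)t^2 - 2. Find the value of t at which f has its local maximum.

0

Critical points: f'(t) = -3t^2 - 9t vanishes at t = -3, 0.
Second-derivative test with f''(t) = -6t - 9: f''(-3) = 9 > 0 ⇒ local minimum; f''(0) = -9 < 0 ⇒ local maximum.
The local maximum is f(0) = -2.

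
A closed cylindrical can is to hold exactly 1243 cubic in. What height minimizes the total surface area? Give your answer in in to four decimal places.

With radius r and height h, πr²h = 1243 so h = 1243/(πr²), and S(r) = 2πr² + 2πrh = 2πr² + 2·1243/r.
S'(r) = 4πr − 2·1243/r² = 0 ⇒ r³ = 1243/(2π), so r ≈ 5.8268 and h = 2r ≈ 11.6536.
S''(r) = 4π + 4·1243/r³ > 0, so this is the minimum; S ≈ 639.9735.

11.6536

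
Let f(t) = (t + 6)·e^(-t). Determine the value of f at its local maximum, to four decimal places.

148.4132

Differentiating with the product rule gives f'(t) = (-t - 5)·e^(-t). Since e^(-t) > 0, the only critical point is t = -5.
f''(-5) has the same sign as -1 < 0, so this is a local maximum.
f(-5) = (1)·e^(5) ≈ 148.4132.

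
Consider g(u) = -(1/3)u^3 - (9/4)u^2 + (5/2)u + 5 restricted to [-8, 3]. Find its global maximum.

The derivative is -u^2 - (9/2)u + 5/2, which vanishes at u = -5 and u = 1/2.
Evaluating at the critical points and endpoints: g(-8) = 35/3, g(-5) = -265/12, g(1/2) = 271/48, g(3) = -67/4.
So the maximum is g(-8) = 35/3.

35/3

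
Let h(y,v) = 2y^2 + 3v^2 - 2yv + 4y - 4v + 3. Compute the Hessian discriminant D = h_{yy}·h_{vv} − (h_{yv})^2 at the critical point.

∂h/∂y = 4y - 2v + 4 = 0 and ∂h/∂v = -2y + 6v - 4 = 0, so (y, v) = (-4/5, 2/5).
The Hessian has h_{yy} = 4, h_{vv} = 6, h_{yv} = -2, giving D = 20 > 0 with h_{yy} > 0, so the point is a local minimum.
D = (4)·(6) − (-2)^2 = 20.

20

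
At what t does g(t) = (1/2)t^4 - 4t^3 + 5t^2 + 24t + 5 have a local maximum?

3

g'(t) = 2t^3 - 12t^2 + 10t + 24 = 0 at t = -1, 3, 4.
Since g''(t) = 6t^2 - 24t + 10, we get g''(-1) = 40 > 0 ⇒ local minimum; g''(3) = -8 < 0 ⇒ local maximum; g''(4) = 10 > 0 ⇒ local minimum.
So the local maximum value is g(3) = 109/2.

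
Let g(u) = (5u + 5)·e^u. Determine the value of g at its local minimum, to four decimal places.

g'(u) = 5·e^u + (5u + 5)·1·e^u = (5u + 10)·e^u. Since e^u > 0, the only critical point is u = -2.
g''(-2) has the same sign as 5 > 0, so this is a local minimum.
g(-2) = (-5)·e^(-2) ≈ -0.6767.

-0.6767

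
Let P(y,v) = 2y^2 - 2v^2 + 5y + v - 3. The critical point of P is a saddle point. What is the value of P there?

-6

∂P/∂y = 4y + 5 = 0 and ∂P/∂v = -4v + 1 = 0, so (y, v) = (-5/4, 1/4).
The Hessian has P_{yy} = 4, P_{vv} = -4, P_{yv} = 0, giving D = -16 < 0, so the point is a saddle point.
P(-5/4, 1/4) = -6.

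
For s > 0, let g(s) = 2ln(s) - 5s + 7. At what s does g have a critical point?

g'(s) = 2/s − 5 = 0 gives s = 2/5.
g''(s) = -2/s², which is negative for s > 0, so this is a local maximum.
g(2/5) = 2·ln(2/5) - 2 + 7 ≈ 3.1674.

2/5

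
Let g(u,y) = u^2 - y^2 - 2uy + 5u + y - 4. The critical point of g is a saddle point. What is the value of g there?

∂g/∂u = 2u - 2y + 5 = 0 and ∂g/∂y = -2u - 2y + 1 = 0, so (u, y) = (-1, 3/2).
The Hessian has g_{uu} = 2, g_{yy} = -2, g_{uy} = -2, giving D = -8 < 0, so the point is a saddle point.
g(-1, 3/2) = -23/4.

-23/4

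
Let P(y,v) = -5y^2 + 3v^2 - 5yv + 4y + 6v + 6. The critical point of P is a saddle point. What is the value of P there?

498/85

∂P/∂y = -10y - 5v + 4 = 0 and ∂P/∂v = -5y + 6v + 6 = 0, so (y, v) = (54/85, -8/17).
The Hessian has P_{yy} = -10, P_{vv} = 6, P_{yv} = -5, giving D = -85 < 0, so the point is a saddle point.
P(54/85, -8/17) = 498/85.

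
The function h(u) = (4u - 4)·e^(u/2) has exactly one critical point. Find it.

By the product rule, h'(u) = (2u + 2)·e^(u/2). Since e^(u/2) > 0, the only critical point is u = -1.
h''(-1) has the same sign as 2 > 0, so this is a local minimum.
h(-1) = (-8)·e^(-1/2) ≈ -4.8522.

-1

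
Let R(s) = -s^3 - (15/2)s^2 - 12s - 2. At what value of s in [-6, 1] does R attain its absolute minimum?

The derivative is -3s^2 - 15s - 12, which vanishes at s = -4 and s = -1.
Compare values at every candidate in [-6, 1]: R(-6) = 16,  R(-4) = -10,  R(-1) = 7/2,  R(1) = -45/2.
Hence the absolute minimum is -45/2 at s = 1.

1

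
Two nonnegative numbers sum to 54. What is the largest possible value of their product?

With x + y = 54, the product is P(x) = x(54 − x).
P'(x) = 54 − 2x = 0 gives x = 27; P'' = −2 < 0, so this is the maximum.
P = 27·27 = 729.

729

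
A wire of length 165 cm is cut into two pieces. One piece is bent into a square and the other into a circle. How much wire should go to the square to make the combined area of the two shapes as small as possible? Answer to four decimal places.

92.4164

Let x be the length used for the square. Square side x/4; circle radius (165−x)/(2π).
A(x) = (x/4)² + π·((165−x)/(2π))² = x²/16 + (165−x)²/(4π) for 0 ≤ x ≤ 165. A'(x) = x/8 − (165−x)/(2π) = 0 gives x = 4·165/(π+4) ≈ 92.4164.
A'' = 1/8 + 1/(2π) > 0, so this gives the minimum combined area; x ≈ 92.4164 cm to the square.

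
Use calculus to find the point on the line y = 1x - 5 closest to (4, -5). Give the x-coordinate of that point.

2

Minimize D(x)^2 = (x - 4)^2 + (x)^2.
d/dx[D^2] = 2(x - 4) + 2·1·(x) = 0 ⇒ x = 2.
Then y = -3 and the distance is √(8) ≈ 2.8284.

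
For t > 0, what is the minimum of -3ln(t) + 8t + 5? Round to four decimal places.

h'(t) = -3/t + 8 = 0 gives t = 3/8.
h''(t) = 3/t², which is positive for t > 0, so this is a local minimum.
h(3/8) = -3·ln(3/8) + 3 + 5 ≈ 10.9425.

10.9425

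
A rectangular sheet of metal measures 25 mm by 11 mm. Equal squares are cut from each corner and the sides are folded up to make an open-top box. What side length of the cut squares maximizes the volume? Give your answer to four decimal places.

With cut size x, the volume is V(x) = x(25 − 2x)(11 − 2x) for 0 < x < 5.5.
V'(x) = 12x^2 − 144x + 275. Setting V'(x) = 0 gives x ≈ 2.3829 (the root in (0, 5.5)).
V''(x) = 24x − 144 is negative there, so this is the maximum; V ≈ 300.5887.

2.3829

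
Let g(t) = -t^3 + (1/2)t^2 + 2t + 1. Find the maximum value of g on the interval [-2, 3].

The derivative is -3t^2 + t + 2, which vanishes at t = -2/3 and t = 1.
Candidates: g(-2) = 7, g(-2/3) = 5/27, g(1) = 5/2, g(3) = -31/2.
So the maximum is g(-2) = 7.

7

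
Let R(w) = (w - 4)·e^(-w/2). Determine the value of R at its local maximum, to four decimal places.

By the product rule, R'(w) = (-(1/2)w + 3)·e^(-w/2). Since e^(-w/2) > 0, the only critical point is w = 6.
R''(6) has the same sign as -1/2 < 0, so this is a local maximum.
R(6) = (2)·e^(-3) ≈ 0.0996.

0.0996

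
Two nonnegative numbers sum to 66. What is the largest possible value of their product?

With x + y = 66, the product is P(x) = x(66 − x).
P'(x) = 66 − 2x = 0 gives x = 33; P'' = −2 < 0, so this is the maximum.
P = 33·33 = 1089.

1089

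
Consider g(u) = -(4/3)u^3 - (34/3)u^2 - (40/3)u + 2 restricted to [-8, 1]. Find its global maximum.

The derivative is -4u^2 - (68/3)u - 40/3, which vanishes at u = -5 and u = -2/3.
Compare values at every candidate in [-8, 1]: g(-8) = 66; g(-5) = -48; g(-2/3) = 506/81; g(1) = -24.
The maximum over the interval is 66, attained at u = -8.

66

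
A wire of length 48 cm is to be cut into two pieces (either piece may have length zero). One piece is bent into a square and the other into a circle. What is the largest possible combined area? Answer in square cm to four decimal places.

183.3465

Let x be the length used for the square. Square side x/4; circle radius (48−x)/(2π).
A(x) = (x/4)² + π·((48−x)/(2π))² = x²/16 + (48−x)²/(4π) for 0 ≤ x ≤ 48. A'(x) = x/8 − (48−x)/(2π) = 0 gives x = 4·48/(π+4) ≈ 26.8848.
A'' > 0, so the interior critical point is a minimum; the maximum is at an endpoint. A(0) = 183.3465 and A(48) = 144.0000, so the largest area is 183.3465.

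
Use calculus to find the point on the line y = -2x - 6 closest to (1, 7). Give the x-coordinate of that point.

-5

Minimize D(x)^2 = (x - 1)^2 + (-2x - 13)^2.
d/dx[D^2] = 2(x - 1) + 2·(-2)·(-2x - 13) = 0 ⇒ x = -5.
Then y = 4 and the distance is √(45) ≈ 6.7082.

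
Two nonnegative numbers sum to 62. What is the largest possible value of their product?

With x + y = 62, the product is P(x) = x(62 − x).
P'(x) = 62 − 2x = 0 gives x = 31; P'' = −2 < 0, so this is the maximum.
P = 31·31 = 961.

961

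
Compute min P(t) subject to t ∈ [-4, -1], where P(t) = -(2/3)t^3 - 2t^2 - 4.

Differentiating, P'(t) = -2t^2 - 4t; whose only zero in [-4, -1] is t = -2.
Candidates: P(-4) = 20/3, P(-2) = -20/3, P(-1) = -16/3.
So the minimum is P(-2) = -20/3.

-20/3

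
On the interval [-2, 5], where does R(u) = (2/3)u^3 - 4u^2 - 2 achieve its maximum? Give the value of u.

0

Differentiating, R'(u) = 2u^2 - 8u; which vanishes at u = 0 and u = 4.
Compare values at every candidate in [-2, 5]: R(-2) = -70/3,  R(0) = -2,  R(4) = -70/3,  R(5) = -56/3.
So the maximum is R(0) = -2.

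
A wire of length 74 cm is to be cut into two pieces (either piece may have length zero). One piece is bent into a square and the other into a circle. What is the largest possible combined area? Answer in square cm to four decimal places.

435.7662

Let x be the length used for the square. Square side x/4; circle radius (74−x)/(2π).
A(x) = (x/4)² + π·((74−x)/(2π))² = x²/16 + (74−x)²/(4π) for 0 ≤ x ≤ 74. A'(x) = x/8 − (74−x)/(2π) = 0 gives x = 4·74/(π+4) ≈ 41.4473.
A'' > 0, so the interior critical point is a minimum; the maximum is at an endpoint. A(0) = 435.7662 and A(74) = 342.2500, so the largest area is 435.7662.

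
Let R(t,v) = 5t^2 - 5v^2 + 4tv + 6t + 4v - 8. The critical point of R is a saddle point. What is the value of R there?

-281/29

∂R/∂t = 10t + 4v + 6 = 0 and ∂R/∂v = 4t - 10v + 4 = 0, so (t, v) = (-19/29, 4/29).
The Hessian has R_{tt} = 10, R_{vv} = -10, R_{tv} = 4, giving D = -116 < 0, so the point is a saddle point.
R(-19/29, 4/29) = -281/29.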